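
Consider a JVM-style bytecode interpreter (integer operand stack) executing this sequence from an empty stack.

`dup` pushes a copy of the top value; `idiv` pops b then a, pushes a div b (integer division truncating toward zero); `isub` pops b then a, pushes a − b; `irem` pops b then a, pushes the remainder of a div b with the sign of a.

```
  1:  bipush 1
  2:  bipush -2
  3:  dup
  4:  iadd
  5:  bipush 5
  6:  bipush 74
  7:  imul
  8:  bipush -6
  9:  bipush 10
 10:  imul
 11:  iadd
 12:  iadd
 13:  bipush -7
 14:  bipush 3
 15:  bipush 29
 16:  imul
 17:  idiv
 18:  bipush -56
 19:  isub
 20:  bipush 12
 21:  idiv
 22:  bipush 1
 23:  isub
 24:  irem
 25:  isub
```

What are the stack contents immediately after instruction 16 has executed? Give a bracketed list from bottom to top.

[1, 306, -7, 87]

bipush 1   [1]
bipush -2  [1, -2]
dup        [1, -2, -2]
iadd       [1, -4]
bipush 5   [1, -4, 5]
bipush 74  [1, -4, 5, 74]
imul       [1, -4, 370]
bipush -6  [1, -4, 370, -6]
bipush 10  [1, -4, 370, -6, 10]
imul       [1, -4, 370, -60]
iadd       [1, -4, 310]
iadd       [1, 306]
bipush -7  [1, 306, -7]
bipush 3   [1, 306, -7, 3]
bipush 29  [1, 306, -7, 3, 29]
imul       [1, 306, -7, 87]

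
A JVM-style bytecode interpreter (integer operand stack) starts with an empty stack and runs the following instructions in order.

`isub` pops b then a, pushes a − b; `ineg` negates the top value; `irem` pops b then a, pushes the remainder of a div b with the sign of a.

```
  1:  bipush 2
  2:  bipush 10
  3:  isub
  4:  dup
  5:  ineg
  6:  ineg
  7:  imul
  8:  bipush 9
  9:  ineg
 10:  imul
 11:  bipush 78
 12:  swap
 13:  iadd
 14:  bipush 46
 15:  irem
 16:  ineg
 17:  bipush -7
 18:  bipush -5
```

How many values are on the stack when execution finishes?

bipush 2  : [2]
bipush 10 : [2, 10]
isub      : [-8]
dup       : [-8, -8]
ineg      : [-8, 8]
ineg      : [-8, -8]
imul      : [64]
bipush 9  : [64, 9]
ineg      : [64, -9]
imul      : [-576]
bipush 78 : [-576, 78]
swap      : [78, -576]
iadd      : [-498]
bipush 46 : [-498, 46]
irem      : [-38]
ineg      : [38]
bipush -7 : [38, -7]
bipush -5 : [38, -7, -5]

3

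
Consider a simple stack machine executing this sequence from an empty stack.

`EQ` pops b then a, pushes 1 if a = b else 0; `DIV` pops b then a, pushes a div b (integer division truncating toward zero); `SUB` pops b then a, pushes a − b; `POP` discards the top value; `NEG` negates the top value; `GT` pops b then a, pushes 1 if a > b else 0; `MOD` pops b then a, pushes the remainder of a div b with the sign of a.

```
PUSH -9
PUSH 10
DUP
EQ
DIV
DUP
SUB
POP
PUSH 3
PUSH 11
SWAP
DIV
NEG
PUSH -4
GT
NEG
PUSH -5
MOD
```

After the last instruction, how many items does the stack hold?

1

PUSH -9 → [-9]
PUSH 10 → [-9, 10]
DUP     → [-9, 10, 10]
EQ      → [-9, 1]
DIV     → [-9]
DUP     → [-9, -9]
SUB     → [0]
POP     → []
PUSH 3  → [3]
PUSH 11 → [3, 11]
SWAP    → [11, 3]
DIV     → [3]
NEG     → [-3]
PUSH -4 → [-3, -4]
GT      → [1]
NEG     → [-1]
PUSH -5 → [-1, -5]
MOD     → [-1]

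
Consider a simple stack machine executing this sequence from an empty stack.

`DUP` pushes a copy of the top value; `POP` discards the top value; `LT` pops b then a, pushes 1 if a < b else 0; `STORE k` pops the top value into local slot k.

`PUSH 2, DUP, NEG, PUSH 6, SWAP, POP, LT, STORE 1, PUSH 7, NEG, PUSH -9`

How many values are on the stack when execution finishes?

2

PUSH 2  -> 2
DUP     -> 2 2
NEG     -> 2 -2
PUSH 6  -> 2 -2 6
SWAP    -> 2 6 -2
POP     -> 2 6
LT      -> 1
STORE 1 -> (empty)
PUSH 7  -> 7
NEG     -> -7
PUSH -9 -> -7 -9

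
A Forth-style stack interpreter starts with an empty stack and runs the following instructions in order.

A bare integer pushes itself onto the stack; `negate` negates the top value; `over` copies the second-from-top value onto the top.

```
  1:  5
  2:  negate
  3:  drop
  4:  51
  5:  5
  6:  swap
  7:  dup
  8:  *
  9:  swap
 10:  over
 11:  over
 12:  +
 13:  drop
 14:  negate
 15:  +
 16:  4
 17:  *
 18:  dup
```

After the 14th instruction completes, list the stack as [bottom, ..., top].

5      → [5]
negate → [-5]
drop   → []
51     → [51]
5      → [51, 5]
swap   → [5, 51]
dup    → [5, 51, 51]
*      → [5, 2601]
swap   → [2601, 5]
over   → [2601, 5, 2601]
over   → [2601, 5, 2601, 5]
+      → [2601, 5, 2606]
drop   → [2601, 5]
negate → [2601, -5]

[2601, -5]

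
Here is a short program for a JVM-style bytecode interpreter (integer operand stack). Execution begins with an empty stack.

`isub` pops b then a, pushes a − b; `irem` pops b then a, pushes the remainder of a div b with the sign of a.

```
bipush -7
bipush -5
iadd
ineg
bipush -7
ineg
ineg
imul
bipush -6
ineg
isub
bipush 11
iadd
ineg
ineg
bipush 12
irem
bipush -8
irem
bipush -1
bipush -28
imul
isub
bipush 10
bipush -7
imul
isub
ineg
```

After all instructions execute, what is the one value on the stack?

bipush -7  -> -7
bipush -5  -> -7 -5
iadd       -> -12
ineg       -> 12
bipush -7  -> 12 -7
ineg       -> 12 7
ineg       -> 12 -7
imul       -> -84
bipush -6  -> -84 -6
ineg       -> -84 6
isub       -> -90
bipush 11  -> -90 11
iadd       -> -79
ineg       -> 79
ineg       -> -79
bipush 12  -> -79 12
irem       -> -7
bipush -8  -> -7 -8
irem       -> -7
bipush -1  -> -7 -1
bipush -28 -> -7 -1 -28
imul       -> -7 28
isub       -> -35
bipush 10  -> -35 10
bipush -7  -> -35 10 -7
imul       -> -35 -70
isub       -> 35
ineg       -> -35

-35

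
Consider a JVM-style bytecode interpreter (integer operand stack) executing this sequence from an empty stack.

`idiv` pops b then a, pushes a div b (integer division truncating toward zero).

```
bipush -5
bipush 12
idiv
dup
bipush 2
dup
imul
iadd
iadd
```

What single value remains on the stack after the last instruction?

bipush -5 : [-5]
bipush 12 : [-5, 12]
idiv      : [0]
dup       : [0, 0]
bipush 2  : [0, 0, 2]
dup       : [0, 0, 2, 2]
imul      : [0, 0, 4]
iadd      : [0, 4]
iadd      : [4]

4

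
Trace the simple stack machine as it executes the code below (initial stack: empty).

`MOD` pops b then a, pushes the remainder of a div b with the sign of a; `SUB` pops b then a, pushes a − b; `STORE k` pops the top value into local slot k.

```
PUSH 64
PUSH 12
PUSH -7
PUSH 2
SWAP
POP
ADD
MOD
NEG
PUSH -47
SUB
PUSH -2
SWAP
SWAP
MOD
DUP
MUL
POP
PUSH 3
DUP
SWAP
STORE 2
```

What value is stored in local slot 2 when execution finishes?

3

PUSH 64  → 64
PUSH 12  → 64 12
PUSH -7  → 64 12 -7
PUSH 2   → 64 12 -7 2
SWAP     → 64 12 2 -7
POP      → 64 12 2
ADD      → 64 14
MOD      → 8
NEG      → -8
PUSH -47 → -8 -47
SUB      → 39
PUSH -2  → 39 -2
SWAP     → -2 39
SWAP     → 39 -2
MOD      → 1
DUP      → 1 1
MUL      → 1
POP      → (empty)
PUSH 3   → 3
DUP      → 3 3
SWAP     → 3 3
STORE 2  → 3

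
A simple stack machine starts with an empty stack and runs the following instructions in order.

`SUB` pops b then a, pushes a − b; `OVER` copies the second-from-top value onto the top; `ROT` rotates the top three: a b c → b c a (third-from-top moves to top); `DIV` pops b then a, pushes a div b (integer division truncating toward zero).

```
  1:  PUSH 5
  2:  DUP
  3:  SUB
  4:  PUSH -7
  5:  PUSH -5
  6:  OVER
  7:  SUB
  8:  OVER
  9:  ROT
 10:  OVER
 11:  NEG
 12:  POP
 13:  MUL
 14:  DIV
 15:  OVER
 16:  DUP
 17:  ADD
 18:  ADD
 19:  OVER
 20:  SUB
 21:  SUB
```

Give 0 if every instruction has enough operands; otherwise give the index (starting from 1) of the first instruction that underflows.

0

PUSH 5   [5]
DUP      [5, 5]
SUB      [0]
PUSH -7  [0, -7]
PUSH -5  [0, -7, -5]
OVER     [0, -7, -5, -7]
SUB      [0, -7, 2]
OVER     [0, -7, 2, -7]
ROT      [0, 2, -7, -7]
OVER     [0, 2, -7, -7, -7]
NEG      [0, 2, -7, -7, 7]
POP      [0, 2, -7, -7]
MUL      [0, 2, 49]
DIV      [0, 0]
OVER     [0, 0, 0]
DUP      [0, 0, 0, 0]
ADD      [0, 0, 0]
ADD      [0, 0]
OVER     [0, 0, 0]
SUB      [0, 0]
SUB      [0]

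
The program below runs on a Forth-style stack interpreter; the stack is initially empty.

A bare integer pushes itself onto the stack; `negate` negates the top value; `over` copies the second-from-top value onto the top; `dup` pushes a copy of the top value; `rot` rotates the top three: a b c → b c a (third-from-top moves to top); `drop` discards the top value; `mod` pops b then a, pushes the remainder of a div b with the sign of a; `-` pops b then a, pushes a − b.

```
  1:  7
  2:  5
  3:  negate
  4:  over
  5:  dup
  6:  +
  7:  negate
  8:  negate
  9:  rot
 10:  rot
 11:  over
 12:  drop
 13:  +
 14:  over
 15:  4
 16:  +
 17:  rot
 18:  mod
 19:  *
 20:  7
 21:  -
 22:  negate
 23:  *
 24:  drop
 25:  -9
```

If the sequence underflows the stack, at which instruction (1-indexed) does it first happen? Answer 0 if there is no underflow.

23

7       [7]
5       [7, 5]
negate  [7, -5]
over    [7, -5, 7]
dup     [7, -5, 7, 7]
+       [7, -5, 14]
negate  [7, -5, -14]
negate  [7, -5, 14]
rot     [-5, 14, 7]
rot     [14, 7, -5]
over    [14, 7, -5, 7]
drop    [14, 7, -5]
+       [14, 2]
over    [14, 2, 14]
4       [14, 2, 14, 4]
+       [14, 2, 18]
rot     [2, 18, 14]
mod     [2, 4]
*       [8]
7       [8, 7]
-       [1]
negate  [-1]
*  — needs 2 operands, stack has 1 → underflow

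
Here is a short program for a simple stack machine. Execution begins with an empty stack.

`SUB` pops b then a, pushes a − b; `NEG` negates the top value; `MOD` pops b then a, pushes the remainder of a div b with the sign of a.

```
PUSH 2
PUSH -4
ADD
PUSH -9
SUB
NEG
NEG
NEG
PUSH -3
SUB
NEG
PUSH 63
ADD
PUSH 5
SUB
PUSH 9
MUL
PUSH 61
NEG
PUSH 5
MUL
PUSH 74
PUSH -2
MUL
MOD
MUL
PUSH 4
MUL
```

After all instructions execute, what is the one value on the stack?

PUSH 2  → [2]
PUSH -4 → [2, -4]
ADD     → [-2]
PUSH -9 → [-2, -9]
SUB     → [7]
NEG     → [-7]
NEG     → [7]
NEG     → [-7]
PUSH -3 → [-7, -3]
SUB     → [-4]
NEG     → [4]
PUSH 63 → [4, 63]
ADD     → [67]
PUSH 5  → [67, 5]
SUB     → [62]
PUSH 9  → [62, 9]
MUL     → [558]
PUSH 61 → [558, 61]
NEG     → [558, -61]
PUSH 5  → [558, -61, 5]
MUL     → [558, -305]
PUSH 74 → [558, -305, 74]
PUSH -2 → [558, -305, 74, -2]
MUL     → [558, -305, -148]
MOD     → [558, -9]
MUL     → [-5022]
PUSH 4  → [-5022, 4]
MUL     → [-20088]

-20088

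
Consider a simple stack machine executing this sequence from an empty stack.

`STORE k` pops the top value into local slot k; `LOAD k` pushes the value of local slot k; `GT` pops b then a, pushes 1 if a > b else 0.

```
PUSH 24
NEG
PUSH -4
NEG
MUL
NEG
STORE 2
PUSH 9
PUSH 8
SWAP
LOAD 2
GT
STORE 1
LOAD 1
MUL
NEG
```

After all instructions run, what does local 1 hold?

PUSH 24 → [24]
NEG     → [-24]
PUSH -4 → [-24, -4]
NEG     → [-24, 4]
MUL     → [-96]
NEG     → [96]
STORE 2 → []
PUSH 9  → [9]
PUSH 8  → [9, 8]
SWAP    → [8, 9]
LOAD 2  → [8, 9, 96]
GT      → [8, 0]
STORE 1 → [8]
LOAD 1  → [8, 0]
MUL     → [0]
NEG     → [0]

0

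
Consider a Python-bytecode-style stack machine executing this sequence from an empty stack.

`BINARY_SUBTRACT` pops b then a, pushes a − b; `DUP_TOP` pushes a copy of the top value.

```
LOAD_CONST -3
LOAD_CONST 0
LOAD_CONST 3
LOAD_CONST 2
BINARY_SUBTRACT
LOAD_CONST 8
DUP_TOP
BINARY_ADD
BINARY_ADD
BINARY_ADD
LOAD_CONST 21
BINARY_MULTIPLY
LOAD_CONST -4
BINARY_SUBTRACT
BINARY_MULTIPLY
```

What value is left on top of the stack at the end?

-1083

LOAD_CONST -3    [-3]
LOAD_CONST 0     [-3, 0]
LOAD_CONST 3     [-3, 0, 3]
LOAD_CONST 2     [-3, 0, 3, 2]
BINARY_SUBTRACT  [-3, 0, 1]
LOAD_CONST 8     [-3, 0, 1, 8]
DUP_TOP          [-3, 0, 1, 8, 8]
BINARY_ADD       [-3, 0, 1, 16]
BINARY_ADD       [-3, 0, 17]
BINARY_ADD       [-3, 17]
LOAD_CONST 21    [-3, 17, 21]
BINARY_MULTIPLY  [-3, 357]
LOAD_CONST -4    [-3, 357, -4]
BINARY_SUBTRACT  [-3, 361]
BINARY_MULTIPLY  [-1083]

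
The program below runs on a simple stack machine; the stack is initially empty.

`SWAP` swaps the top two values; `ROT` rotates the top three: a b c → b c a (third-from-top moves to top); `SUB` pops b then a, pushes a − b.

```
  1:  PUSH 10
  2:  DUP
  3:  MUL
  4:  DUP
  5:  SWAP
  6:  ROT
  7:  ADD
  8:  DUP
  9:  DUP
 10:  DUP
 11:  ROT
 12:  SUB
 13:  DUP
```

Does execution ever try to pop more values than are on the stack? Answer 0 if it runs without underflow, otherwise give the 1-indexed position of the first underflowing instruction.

6

PUSH 10 -> [10]
DUP     -> [10, 10]
MUL     -> [100]
DUP     -> [100, 100]
SWAP    -> [100, 100]
ROT  — needs 3 operands, stack has 2 → underflow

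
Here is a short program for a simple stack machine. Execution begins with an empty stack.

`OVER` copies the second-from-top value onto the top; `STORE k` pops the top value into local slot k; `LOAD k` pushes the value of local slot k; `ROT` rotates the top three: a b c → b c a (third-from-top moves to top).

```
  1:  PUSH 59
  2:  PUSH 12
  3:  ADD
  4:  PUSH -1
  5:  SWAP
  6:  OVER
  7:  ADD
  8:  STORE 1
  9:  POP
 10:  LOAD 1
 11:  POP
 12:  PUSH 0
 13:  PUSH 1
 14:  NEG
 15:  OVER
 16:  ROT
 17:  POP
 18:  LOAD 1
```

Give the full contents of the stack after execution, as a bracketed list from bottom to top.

PUSH 59 : [59]
PUSH 12 : [59, 12]
ADD     : [71]
PUSH -1 : [71, -1]
SWAP    : [-1, 71]
OVER    : [-1, 71, -1]
ADD     : [-1, 70]
STORE 1 : [-1]
POP     : []
LOAD 1  : [70]
POP     : []
PUSH 0  : [0]
PUSH 1  : [0, 1]
NEG     : [0, -1]
OVER    : [0, -1, 0]
ROT     : [-1, 0, 0]
POP     : [-1, 0]
LOAD 1  : [-1, 0, 70]

[-1, 0, 70]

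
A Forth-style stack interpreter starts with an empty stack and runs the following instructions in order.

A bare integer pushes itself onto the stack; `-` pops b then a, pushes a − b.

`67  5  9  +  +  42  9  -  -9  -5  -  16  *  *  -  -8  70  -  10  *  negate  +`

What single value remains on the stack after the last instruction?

67     → [67]
5      → [67, 5]
9      → [67, 5, 9]
+      → [67, 14]
+      → [81]
42     → [81, 42]
9      → [81, 42, 9]
-      → [81, 33]
-9     → [81, 33, -9]
-5     → [81, 33, -9, -5]
-      → [81, 33, -4]
16     → [81, 33, -4, 16]
*      → [81, 33, -64]
*      → [81, -2112]
-      → [2193]
-8     → [2193, -8]
70     → [2193, -8, 70]
-      → [2193, -78]
10     → [2193, -78, 10]
*      → [2193, -780]
negate → [2193, 780]
+      → [2973]

2973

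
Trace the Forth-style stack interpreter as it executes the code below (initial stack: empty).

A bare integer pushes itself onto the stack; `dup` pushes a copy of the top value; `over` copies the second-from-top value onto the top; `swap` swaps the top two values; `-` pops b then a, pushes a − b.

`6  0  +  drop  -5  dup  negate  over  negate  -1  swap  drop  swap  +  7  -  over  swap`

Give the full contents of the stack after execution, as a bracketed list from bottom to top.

[-5, -5, -3]

6      -> 6
0      -> 6 0
+      -> 6
drop   -> (empty)
-5     -> -5
dup    -> -5 -5
negate -> -5 5
over   -> -5 5 -5
negate -> -5 5 5
-1     -> -5 5 5 -1
swap   -> -5 5 -1 5
drop   -> -5 5 -1
swap   -> -5 -1 5
+      -> -5 4
7      -> -5 4 7
-      -> -5 -3
over   -> -5 -3 -5
swap   -> -5 -5 -3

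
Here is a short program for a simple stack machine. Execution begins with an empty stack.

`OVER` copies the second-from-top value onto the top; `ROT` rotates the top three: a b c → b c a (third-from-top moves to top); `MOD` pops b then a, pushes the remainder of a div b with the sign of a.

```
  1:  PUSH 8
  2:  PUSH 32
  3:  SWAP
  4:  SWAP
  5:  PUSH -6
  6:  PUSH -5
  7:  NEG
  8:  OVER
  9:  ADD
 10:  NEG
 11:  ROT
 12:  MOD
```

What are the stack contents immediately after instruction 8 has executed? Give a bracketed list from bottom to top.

PUSH 8  -> 8
PUSH 32 -> 8 32
SWAP    -> 32 8
SWAP    -> 8 32
PUSH -6 -> 8 32 -6
PUSH -5 -> 8 32 -6 -5
NEG     -> 8 32 -6 5
OVER    -> 8 32 -6 5 -6

[8, 32, -6, 5, -6]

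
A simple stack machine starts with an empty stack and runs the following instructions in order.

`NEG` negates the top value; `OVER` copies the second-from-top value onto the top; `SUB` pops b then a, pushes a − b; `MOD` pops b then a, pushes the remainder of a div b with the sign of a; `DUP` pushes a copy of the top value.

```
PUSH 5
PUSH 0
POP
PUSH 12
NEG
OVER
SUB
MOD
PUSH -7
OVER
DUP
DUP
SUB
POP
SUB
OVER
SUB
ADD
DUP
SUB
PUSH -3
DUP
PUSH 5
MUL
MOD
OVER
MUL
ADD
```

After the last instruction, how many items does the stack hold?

PUSH 5  → 5
PUSH 0  → 5 0
POP     → 5
PUSH 12 → 5 12
NEG     → 5 -12
OVER    → 5 -12 5
SUB     → 5 -17
MOD     → 5
PUSH -7 → 5 -7
OVER    → 5 -7 5
DUP     → 5 -7 5 5
DUP     → 5 -7 5 5 5
SUB     → 5 -7 5 0
POP     → 5 -7 5
SUB     → 5 -12
OVER    → 5 -12 5
SUB     → 5 -17
ADD     → -12
DUP     → -12 -12
SUB     → 0
PUSH -3 → 0 -3
DUP     → 0 -3 -3
PUSH 5  → 0 -3 -3 5
MUL     → 0 -3 -15
MOD     → 0 -3
OVER    → 0 -3 0
MUL     → 0 0
ADD     → 0

1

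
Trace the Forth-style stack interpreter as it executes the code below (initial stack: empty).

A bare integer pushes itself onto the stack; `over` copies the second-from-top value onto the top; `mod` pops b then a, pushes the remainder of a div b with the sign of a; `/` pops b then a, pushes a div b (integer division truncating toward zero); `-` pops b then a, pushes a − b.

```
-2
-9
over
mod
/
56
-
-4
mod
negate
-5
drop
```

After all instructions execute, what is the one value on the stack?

-2     : -2
-9     : -2 -9
over   : -2 -9 -2
mod    : -2 -1
/      : 2
56     : 2 56
-      : -54
-4     : -54 -4
mod    : -2
negate : 2
-5     : 2 -5
drop   : 2

2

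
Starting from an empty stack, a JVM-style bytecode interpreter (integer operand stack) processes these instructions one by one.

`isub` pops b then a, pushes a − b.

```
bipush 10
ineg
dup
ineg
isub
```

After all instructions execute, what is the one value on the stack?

-20

bipush 10 -> 10
ineg      -> -10
dup       -> -10 -10
ineg      -> -10 10
isub      -> -20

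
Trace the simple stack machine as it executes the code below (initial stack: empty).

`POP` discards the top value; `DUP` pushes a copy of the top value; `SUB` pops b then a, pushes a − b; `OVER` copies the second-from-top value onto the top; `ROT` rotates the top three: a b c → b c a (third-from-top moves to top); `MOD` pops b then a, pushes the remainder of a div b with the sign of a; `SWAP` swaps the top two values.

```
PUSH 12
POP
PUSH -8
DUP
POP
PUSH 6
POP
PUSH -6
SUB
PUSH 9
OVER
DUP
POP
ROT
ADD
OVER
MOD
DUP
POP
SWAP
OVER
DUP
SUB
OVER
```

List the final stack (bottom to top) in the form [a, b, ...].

PUSH 12  12
POP      (empty)
PUSH -8  -8
DUP      -8 -8
POP      -8
PUSH 6   -8 6
POP      -8
PUSH -6  -8 -6
SUB      -2
PUSH 9   -2 9
OVER     -2 9 -2
DUP      -2 9 -2 -2
POP      -2 9 -2
ROT      9 -2 -2
ADD      9 -4
OVER     9 -4 9
MOD      9 -4
DUP      9 -4 -4
POP      9 -4
SWAP     -4 9
OVER     -4 9 -4
DUP      -4 9 -4 -4
SUB      -4 9 0
OVER     -4 9 0 9

[-4, 9, 0, 9]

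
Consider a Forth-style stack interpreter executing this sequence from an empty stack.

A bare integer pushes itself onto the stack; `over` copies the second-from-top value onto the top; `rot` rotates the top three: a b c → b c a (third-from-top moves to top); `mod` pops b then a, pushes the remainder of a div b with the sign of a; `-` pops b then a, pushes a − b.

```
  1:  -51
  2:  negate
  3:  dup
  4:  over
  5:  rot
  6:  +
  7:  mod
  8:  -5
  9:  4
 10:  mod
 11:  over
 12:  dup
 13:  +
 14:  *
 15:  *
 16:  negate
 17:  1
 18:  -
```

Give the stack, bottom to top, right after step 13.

[51, -1, 102]

-51    → [-51]
negate → [51]
dup    → [51, 51]
over   → [51, 51, 51]
rot    → [51, 51, 51]
+      → [51, 102]
mod    → [51]
-5     → [51, -5]
4      → [51, -5, 4]
mod    → [51, -1]
over   → [51, -1, 51]
dup    → [51, -1, 51, 51]
+      → [51, -1, 102]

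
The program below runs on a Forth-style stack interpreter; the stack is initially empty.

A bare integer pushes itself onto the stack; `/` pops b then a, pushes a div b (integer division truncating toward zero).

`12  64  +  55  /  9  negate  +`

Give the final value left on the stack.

12     : [12]
64     : [12, 64]
+      : [76]
55     : [76, 55]
/      : [1]
9      : [1, 9]
negate : [1, -9]
+      : [-8]

-8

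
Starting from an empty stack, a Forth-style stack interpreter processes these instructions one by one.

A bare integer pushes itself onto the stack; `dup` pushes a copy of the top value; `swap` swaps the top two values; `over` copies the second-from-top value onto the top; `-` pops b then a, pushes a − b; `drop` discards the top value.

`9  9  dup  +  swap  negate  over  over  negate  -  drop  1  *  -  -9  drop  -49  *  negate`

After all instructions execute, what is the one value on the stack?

1323

9       [9]
9       [9, 9]
dup     [9, 9, 9]
+       [9, 18]
swap    [18, 9]
negate  [18, -9]
over    [18, -9, 18]
over    [18, -9, 18, -9]
negate  [18, -9, 18, 9]
-       [18, -9, 9]
drop    [18, -9]
1       [18, -9, 1]
*       [18, -9]
-       [27]
-9      [27, -9]
drop    [27]
-49     [27, -49]
*       [-1323]
negate  [1323]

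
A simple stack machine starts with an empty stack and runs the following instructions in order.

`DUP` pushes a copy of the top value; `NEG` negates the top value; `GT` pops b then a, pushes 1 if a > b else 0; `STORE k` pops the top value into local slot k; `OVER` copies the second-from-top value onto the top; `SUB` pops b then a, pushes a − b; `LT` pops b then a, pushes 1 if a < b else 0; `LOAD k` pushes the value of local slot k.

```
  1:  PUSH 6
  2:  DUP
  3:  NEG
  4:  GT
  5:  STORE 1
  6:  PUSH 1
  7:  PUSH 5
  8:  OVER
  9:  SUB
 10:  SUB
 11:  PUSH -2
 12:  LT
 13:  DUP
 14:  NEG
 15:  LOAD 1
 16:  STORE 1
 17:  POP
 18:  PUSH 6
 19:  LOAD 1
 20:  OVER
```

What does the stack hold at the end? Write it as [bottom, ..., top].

[1, 6, 1, 6]

PUSH 6  → 6
DUP     → 6 6
NEG     → 6 -6
GT      → 1
STORE 1 → (empty)
PUSH 1  → 1
PUSH 5  → 1 5
OVER    → 1 5 1
SUB     → 1 4
SUB     → -3
PUSH -2 → -3 -2
LT      → 1
DUP     → 1 1
NEG     → 1 -1
LOAD 1  → 1 -1 1
STORE 1 → 1 -1
POP     → 1
PUSH 6  → 1 6
LOAD 1  → 1 6 1
OVER    → 1 6 1 6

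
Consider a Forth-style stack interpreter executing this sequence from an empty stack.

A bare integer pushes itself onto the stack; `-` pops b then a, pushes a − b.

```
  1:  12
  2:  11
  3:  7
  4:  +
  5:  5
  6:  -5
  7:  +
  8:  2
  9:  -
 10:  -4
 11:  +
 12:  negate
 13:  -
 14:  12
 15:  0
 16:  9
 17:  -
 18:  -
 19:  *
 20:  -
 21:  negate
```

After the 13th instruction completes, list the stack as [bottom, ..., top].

12     -> [12]
11     -> [12, 11]
7      -> [12, 11, 7]
+      -> [12, 18]
5      -> [12, 18, 5]
-5     -> [12, 18, 5, -5]
+      -> [12, 18, 0]
2      -> [12, 18, 0, 2]
-      -> [12, 18, -2]
-4     -> [12, 18, -2, -4]
+      -> [12, 18, -6]
negate -> [12, 18, 6]
-      -> [12, 12]

[12, 12]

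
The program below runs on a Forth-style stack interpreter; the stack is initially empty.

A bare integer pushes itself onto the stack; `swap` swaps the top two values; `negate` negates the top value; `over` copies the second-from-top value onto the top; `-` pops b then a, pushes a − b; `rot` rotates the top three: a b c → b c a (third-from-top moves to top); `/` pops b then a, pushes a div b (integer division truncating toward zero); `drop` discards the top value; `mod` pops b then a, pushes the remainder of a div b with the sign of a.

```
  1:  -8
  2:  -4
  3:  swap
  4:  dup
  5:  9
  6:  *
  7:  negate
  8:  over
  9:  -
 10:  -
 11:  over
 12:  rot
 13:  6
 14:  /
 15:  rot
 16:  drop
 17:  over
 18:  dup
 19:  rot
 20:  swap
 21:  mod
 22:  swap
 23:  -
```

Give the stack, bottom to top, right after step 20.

-8      -8
-4      -8 -4
swap    -4 -8
dup     -4 -8 -8
9       -4 -8 -8 9
*       -4 -8 -72
negate  -4 -8 72
over    -4 -8 72 -8
-       -4 -8 80
-       -4 -88
over    -4 -88 -4
rot     -88 -4 -4
6       -88 -4 -4 6
/       -88 -4 0
rot     -4 0 -88
drop    -4 0
over    -4 0 -4
dup     -4 0 -4 -4
rot     -4 -4 -4 0
swap    -4 -4 0 -4

[-4, -4, 0, -4]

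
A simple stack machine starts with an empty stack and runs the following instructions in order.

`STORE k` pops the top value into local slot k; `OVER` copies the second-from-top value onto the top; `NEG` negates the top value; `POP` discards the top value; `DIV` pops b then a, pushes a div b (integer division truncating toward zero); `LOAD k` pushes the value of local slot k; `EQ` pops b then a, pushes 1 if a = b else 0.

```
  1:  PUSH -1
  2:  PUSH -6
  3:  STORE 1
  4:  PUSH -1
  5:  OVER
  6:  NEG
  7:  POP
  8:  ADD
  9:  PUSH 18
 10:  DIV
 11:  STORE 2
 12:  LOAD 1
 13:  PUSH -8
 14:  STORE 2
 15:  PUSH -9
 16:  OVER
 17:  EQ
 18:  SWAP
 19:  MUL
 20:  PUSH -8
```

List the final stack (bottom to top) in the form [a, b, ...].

PUSH -1 -> -1
PUSH -6 -> -1 -6
STORE 1 -> -1
PUSH -1 -> -1 -1
OVER    -> -1 -1 -1
NEG     -> -1 -1 1
POP     -> -1 -1
ADD     -> -2
PUSH 18 -> -2 18
DIV     -> 0
STORE 2 -> (empty)
LOAD 1  -> -6
PUSH -8 -> -6 -8
STORE 2 -> -6
PUSH -9 -> -6 -9
OVER    -> -6 -9 -6
EQ      -> -6 0
SWAP    -> 0 -6
MUL     -> 0
PUSH -8 -> 0 -8

[0, -8]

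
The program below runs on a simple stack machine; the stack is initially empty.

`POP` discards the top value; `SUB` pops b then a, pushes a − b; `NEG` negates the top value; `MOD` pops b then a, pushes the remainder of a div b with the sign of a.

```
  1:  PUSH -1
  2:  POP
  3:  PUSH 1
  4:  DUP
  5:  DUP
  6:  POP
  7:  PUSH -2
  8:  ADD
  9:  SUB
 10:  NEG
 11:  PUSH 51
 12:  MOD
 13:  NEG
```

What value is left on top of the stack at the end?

PUSH -1 → [-1]
POP     → []
PUSH 1  → [1]
DUP     → [1, 1]
DUP     → [1, 1, 1]
POP     → [1, 1]
PUSH -2 → [1, 1, -2]
ADD     → [1, -1]
SUB     → [2]
NEG     → [-2]
PUSH 51 → [-2, 51]
MOD     → [-2]
NEG     → [2]

2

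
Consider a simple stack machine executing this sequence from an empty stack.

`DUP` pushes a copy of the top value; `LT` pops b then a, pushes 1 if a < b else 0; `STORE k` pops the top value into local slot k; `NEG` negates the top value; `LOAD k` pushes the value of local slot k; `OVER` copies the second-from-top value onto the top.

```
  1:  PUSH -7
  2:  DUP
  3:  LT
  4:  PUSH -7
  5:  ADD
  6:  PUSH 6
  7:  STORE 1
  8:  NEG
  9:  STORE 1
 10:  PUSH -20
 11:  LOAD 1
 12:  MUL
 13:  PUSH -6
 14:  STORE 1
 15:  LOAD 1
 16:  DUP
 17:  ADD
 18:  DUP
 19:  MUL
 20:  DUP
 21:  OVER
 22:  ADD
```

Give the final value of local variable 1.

PUSH -7  -> -7
DUP      -> -7 -7
LT       -> 0
PUSH -7  -> 0 -7
ADD      -> -7
PUSH 6   -> -7 6
STORE 1  -> -7
NEG      -> 7
STORE 1  -> (empty)
PUSH -20 -> -20
LOAD 1   -> -20 7
MUL      -> -140
PUSH -6  -> -140 -6
STORE 1  -> -140
LOAD 1   -> -140 -6
DUP      -> -140 -6 -6
ADD      -> -140 -12
DUP      -> -140 -12 -12
MUL      -> -140 144
DUP      -> -140 144 144
OVER     -> -140 144 144 144
ADD      -> -140 144 288

-6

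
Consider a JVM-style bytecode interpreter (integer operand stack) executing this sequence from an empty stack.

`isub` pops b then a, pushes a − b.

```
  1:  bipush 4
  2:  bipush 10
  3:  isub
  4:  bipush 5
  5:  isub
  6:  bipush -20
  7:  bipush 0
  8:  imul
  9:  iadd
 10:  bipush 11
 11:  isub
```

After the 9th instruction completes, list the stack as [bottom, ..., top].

[-11]

bipush 4   → [4]
bipush 10  → [4, 10]
isub       → [-6]
bipush 5   → [-6, 5]
isub       → [-11]
bipush -20 → [-11, -20]
bipush 0   → [-11, -20, 0]
imul       → [-11, 0]
iadd       → [-11]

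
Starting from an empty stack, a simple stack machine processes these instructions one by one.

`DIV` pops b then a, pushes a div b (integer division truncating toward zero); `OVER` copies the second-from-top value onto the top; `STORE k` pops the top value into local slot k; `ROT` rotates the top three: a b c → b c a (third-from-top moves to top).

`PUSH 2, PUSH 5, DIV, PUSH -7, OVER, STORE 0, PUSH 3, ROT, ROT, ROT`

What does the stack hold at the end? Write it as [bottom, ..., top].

PUSH 2  : [2]
PUSH 5  : [2, 5]
DIV     : [0]
PUSH -7 : [0, -7]
OVER    : [0, -7, 0]
STORE 0 : [0, -7]
PUSH 3  : [0, -7, 3]
ROT     : [-7, 3, 0]
ROT     : [3, 0, -7]
ROT     : [0, -7, 3]

[0, -7, 3]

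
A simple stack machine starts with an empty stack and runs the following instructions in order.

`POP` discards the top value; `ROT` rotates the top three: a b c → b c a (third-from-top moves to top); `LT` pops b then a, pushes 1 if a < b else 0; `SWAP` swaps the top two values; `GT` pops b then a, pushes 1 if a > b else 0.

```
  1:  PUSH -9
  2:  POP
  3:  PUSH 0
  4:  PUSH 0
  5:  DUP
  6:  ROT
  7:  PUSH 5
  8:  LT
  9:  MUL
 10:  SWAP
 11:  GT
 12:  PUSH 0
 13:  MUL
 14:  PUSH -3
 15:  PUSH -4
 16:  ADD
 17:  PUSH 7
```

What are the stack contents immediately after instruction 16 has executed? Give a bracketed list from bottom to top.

[0, -7]

PUSH -9 → [-9]
POP     → []
PUSH 0  → [0]
PUSH 0  → [0, 0]
DUP     → [0, 0, 0]
ROT     → [0, 0, 0]
PUSH 5  → [0, 0, 0, 5]
LT      → [0, 0, 1]
MUL     → [0, 0]
SWAP    → [0, 0]
GT      → [0]
PUSH 0  → [0, 0]
MUL     → [0]
PUSH -3 → [0, -3]
PUSH -4 → [0, -3, -4]
ADD     → [0, -7]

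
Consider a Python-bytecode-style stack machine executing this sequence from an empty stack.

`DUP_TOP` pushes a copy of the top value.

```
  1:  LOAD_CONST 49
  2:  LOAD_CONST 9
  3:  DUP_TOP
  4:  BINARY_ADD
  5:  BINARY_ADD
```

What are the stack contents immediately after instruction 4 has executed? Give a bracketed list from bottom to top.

[49, 18]

LOAD_CONST 49  [49]
LOAD_CONST 9   [49, 9]
DUP_TOP        [49, 9, 9]
BINARY_ADD     [49, 18]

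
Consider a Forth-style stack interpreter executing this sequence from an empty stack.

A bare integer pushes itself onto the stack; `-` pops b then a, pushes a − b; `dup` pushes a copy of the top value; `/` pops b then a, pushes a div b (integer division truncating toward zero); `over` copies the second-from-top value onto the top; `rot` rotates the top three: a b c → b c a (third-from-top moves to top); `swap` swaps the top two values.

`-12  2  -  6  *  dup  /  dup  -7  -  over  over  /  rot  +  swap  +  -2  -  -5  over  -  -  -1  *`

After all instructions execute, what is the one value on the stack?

-12  : -12
2    : -12 2
-    : -14
6    : -14 6
*    : -84
dup  : -84 -84
/    : 1
dup  : 1 1
-7   : 1 1 -7
-    : 1 8
over : 1 8 1
over : 1 8 1 8
/    : 1 8 0
rot  : 8 0 1
+    : 8 1
swap : 1 8
+    : 9
-2   : 9 -2
-    : 11
-5   : 11 -5
over : 11 -5 11
-    : 11 -16
-    : 27
-1   : 27 -1
*    : -27

-27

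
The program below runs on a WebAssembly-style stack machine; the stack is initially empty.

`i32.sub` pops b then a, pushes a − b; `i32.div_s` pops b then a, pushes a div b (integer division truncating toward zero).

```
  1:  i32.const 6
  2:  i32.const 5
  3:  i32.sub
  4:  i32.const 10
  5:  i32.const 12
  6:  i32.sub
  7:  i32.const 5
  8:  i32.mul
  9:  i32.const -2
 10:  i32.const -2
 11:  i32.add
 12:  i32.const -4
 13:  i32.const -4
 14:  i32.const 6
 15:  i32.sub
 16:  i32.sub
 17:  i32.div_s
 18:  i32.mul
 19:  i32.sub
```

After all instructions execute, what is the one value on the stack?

i32.const 6  → 6
i32.const 5  → 6 5
i32.sub      → 1
i32.const 10 → 1 10
i32.const 12 → 1 10 12
i32.sub      → 1 -2
i32.const 5  → 1 -2 5
i32.mul      → 1 -10
i32.const -2 → 1 -10 -2
i32.const -2 → 1 -10 -2 -2
i32.add      → 1 -10 -4
i32.const -4 → 1 -10 -4 -4
i32.const -4 → 1 -10 -4 -4 -4
i32.const 6  → 1 -10 -4 -4 -4 6
i32.sub      → 1 -10 -4 -4 -10
i32.sub      → 1 -10 -4 6
i32.div_s    → 1 -10 0
i32.mul      → 1 0
i32.sub      → 1

1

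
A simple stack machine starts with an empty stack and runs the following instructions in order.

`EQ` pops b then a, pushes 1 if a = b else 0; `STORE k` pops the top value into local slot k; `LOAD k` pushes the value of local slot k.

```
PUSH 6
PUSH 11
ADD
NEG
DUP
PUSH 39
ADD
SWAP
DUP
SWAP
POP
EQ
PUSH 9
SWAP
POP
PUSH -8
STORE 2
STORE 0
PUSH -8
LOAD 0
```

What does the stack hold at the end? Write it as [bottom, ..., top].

PUSH 6  -> 6
PUSH 11 -> 6 11
ADD     -> 17
NEG     -> -17
DUP     -> -17 -17
PUSH 39 -> -17 -17 39
ADD     -> -17 22
SWAP    -> 22 -17
DUP     -> 22 -17 -17
SWAP    -> 22 -17 -17
POP     -> 22 -17
EQ      -> 0
PUSH 9  -> 0 9
SWAP    -> 9 0
POP     -> 9
PUSH -8 -> 9 -8
STORE 2 -> 9
STORE 0 -> (empty)
PUSH -8 -> -8
LOAD 0  -> -8 9

[-8, 9]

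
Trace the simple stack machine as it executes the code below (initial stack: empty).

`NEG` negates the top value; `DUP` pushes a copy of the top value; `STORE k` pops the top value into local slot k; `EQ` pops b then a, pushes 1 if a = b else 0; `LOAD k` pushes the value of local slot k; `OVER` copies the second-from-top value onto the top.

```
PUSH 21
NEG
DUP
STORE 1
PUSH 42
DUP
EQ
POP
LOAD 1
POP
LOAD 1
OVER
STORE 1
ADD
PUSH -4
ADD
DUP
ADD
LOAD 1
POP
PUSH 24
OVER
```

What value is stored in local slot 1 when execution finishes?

PUSH 21 : 21
NEG     : -21
DUP     : -21 -21
STORE 1 : -21
PUSH 42 : -21 42
DUP     : -21 42 42
EQ      : -21 1
POP     : -21
LOAD 1  : -21 -21
POP     : -21
LOAD 1  : -21 -21
OVER    : -21 -21 -21
STORE 1 : -21 -21
ADD     : -42
PUSH -4 : -42 -4
ADD     : -46
DUP     : -46 -46
ADD     : -92
LOAD 1  : -92 -21
POP     : -92
PUSH 24 : -92 24
OVER    : -92 24 -92

-21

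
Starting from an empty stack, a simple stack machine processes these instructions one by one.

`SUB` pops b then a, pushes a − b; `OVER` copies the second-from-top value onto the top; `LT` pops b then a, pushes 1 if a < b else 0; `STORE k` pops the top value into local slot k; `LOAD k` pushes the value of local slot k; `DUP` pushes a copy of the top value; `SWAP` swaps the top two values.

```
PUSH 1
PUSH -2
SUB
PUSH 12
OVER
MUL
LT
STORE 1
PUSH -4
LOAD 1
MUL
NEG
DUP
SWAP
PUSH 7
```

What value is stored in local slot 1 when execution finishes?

1

PUSH 1  : [1]
PUSH -2 : [1, -2]
SUB     : [3]
PUSH 12 : [3, 12]
OVER    : [3, 12, 3]
MUL     : [3, 36]
LT      : [1]
STORE 1 : []
PUSH -4 : [-4]
LOAD 1  : [-4, 1]
MUL     : [-4]
NEG     : [4]
DUP     : [4, 4]
SWAP    : [4, 4]
PUSH 7  : [4, 4, 7]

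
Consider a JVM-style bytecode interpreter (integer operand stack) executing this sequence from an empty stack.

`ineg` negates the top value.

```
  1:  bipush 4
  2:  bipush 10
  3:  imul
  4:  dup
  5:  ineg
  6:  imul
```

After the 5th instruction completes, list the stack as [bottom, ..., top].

[40, -40]

bipush 4   [4]
bipush 10  [4, 10]
imul       [40]
dup        [40, 40]
ineg       [40, -40]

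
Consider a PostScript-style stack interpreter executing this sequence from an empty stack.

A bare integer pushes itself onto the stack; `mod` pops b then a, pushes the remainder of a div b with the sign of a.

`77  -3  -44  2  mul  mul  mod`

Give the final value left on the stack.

77

77   [77]
-3   [77, -3]
-44  [77, -3, -44]
2    [77, -3, -44, 2]
mul  [77, -3, -88]
mul  [77, 264]
mod  [77]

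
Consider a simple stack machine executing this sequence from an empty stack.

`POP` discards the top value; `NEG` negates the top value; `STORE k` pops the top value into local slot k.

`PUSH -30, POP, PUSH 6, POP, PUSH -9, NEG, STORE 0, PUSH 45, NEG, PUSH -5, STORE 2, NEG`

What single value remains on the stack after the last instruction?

PUSH -30  [-30]
POP       []
PUSH 6    [6]
POP       []
PUSH -9   [-9]
NEG       [9]
STORE 0   []
PUSH 45   [45]
NEG       [-45]
PUSH -5   [-45, -5]
STORE 2   [-45]
NEG       [45]

45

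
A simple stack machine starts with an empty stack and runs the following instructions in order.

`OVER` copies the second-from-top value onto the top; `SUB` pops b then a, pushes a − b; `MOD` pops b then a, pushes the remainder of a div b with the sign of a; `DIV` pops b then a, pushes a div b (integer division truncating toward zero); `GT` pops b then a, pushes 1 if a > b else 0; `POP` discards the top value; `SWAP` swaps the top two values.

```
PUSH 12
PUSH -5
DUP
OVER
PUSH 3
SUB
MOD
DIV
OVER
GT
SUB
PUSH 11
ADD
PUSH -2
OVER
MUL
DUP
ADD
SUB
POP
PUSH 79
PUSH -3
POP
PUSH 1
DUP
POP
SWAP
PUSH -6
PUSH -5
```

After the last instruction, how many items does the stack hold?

PUSH 12  12
PUSH -5  12 -5
DUP      12 -5 -5
OVER     12 -5 -5 -5
PUSH 3   12 -5 -5 -5 3
SUB      12 -5 -5 -8
MOD      12 -5 -5
DIV      12 1
OVER     12 1 12
GT       12 0
SUB      12
PUSH 11  12 11
ADD      23
PUSH -2  23 -2
OVER     23 -2 23
MUL      23 -46
DUP      23 -46 -46
ADD      23 -92
SUB      115
POP      (empty)
PUSH 79  79
PUSH -3  79 -3
POP      79
PUSH 1   79 1
DUP      79 1 1
POP      79 1
SWAP     1 79
PUSH -6  1 79 -6
PUSH -5  1 79 -6 -5

4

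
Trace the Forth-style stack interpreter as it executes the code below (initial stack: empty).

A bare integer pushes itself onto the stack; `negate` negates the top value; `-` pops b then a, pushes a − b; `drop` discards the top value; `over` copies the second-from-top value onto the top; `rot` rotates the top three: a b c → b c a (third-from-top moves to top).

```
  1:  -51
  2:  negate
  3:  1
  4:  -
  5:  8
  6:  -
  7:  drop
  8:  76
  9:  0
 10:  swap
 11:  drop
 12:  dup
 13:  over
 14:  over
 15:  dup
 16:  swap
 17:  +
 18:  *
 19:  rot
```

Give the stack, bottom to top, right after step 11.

[0]

-51    : -51
negate : 51
1      : 51 1
-      : 50
8      : 50 8
-      : 42
drop   : (empty)
76     : 76
0      : 76 0
swap   : 0 76
drop   : 0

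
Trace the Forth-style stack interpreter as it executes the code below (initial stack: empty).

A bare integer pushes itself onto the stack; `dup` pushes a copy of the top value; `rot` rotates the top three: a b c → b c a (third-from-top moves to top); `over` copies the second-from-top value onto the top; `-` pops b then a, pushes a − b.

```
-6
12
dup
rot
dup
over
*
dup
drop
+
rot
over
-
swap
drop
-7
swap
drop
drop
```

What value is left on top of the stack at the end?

-6    [-6]
12    [-6, 12]
dup   [-6, 12, 12]
rot   [12, 12, -6]
dup   [12, 12, -6, -6]
over  [12, 12, -6, -6, -6]
*     [12, 12, -6, 36]
dup   [12, 12, -6, 36, 36]
drop  [12, 12, -6, 36]
+     [12, 12, 30]
rot   [12, 30, 12]
over  [12, 30, 12, 30]
-     [12, 30, -18]
swap  [12, -18, 30]
drop  [12, -18]
-7    [12, -18, -7]
swap  [12, -7, -18]
drop  [12, -7]
drop  [12]

12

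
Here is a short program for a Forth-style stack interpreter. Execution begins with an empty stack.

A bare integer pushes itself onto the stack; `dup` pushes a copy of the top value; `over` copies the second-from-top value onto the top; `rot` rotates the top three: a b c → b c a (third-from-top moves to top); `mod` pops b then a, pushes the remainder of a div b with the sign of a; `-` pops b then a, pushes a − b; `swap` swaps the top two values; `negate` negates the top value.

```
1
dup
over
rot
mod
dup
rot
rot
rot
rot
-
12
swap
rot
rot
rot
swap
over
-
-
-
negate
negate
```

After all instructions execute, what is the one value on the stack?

14

1       1
dup     1 1
over    1 1 1
rot     1 1 1
mod     1 0
dup     1 0 0
rot     0 0 1
rot     0 1 0
rot     1 0 0
rot     0 0 1
-       0 -1
12      0 -1 12
swap    0 12 -1
rot     12 -1 0
rot     -1 0 12
rot     0 12 -1
swap    0 -1 12
over    0 -1 12 -1
-       0 -1 13
-       0 -14
-       14
negate  -14
negate  14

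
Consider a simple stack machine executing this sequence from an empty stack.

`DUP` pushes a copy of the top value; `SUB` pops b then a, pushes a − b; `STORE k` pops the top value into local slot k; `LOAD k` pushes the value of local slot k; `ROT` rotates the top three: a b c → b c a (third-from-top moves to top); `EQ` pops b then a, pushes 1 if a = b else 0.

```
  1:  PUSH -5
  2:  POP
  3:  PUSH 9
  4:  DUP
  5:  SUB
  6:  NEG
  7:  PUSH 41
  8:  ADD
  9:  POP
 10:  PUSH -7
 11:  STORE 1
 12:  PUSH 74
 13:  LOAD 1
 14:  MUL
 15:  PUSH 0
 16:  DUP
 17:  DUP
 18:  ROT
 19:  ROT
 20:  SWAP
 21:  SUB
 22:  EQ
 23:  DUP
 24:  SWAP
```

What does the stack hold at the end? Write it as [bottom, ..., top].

[-518, 1, 1]

PUSH -5  -5
POP      (empty)
PUSH 9   9
DUP      9 9
SUB      0
NEG      0
PUSH 41  0 41
ADD      41
POP      (empty)
PUSH -7  -7
STORE 1  (empty)
PUSH 74  74
LOAD 1   74 -7
MUL      -518
PUSH 0   -518 0
DUP      -518 0 0
DUP      -518 0 0 0
ROT      -518 0 0 0
ROT      -518 0 0 0
SWAP     -518 0 0 0
SUB      -518 0 0
EQ       -518 1
DUP      -518 1 1
SWAP     -518 1 1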